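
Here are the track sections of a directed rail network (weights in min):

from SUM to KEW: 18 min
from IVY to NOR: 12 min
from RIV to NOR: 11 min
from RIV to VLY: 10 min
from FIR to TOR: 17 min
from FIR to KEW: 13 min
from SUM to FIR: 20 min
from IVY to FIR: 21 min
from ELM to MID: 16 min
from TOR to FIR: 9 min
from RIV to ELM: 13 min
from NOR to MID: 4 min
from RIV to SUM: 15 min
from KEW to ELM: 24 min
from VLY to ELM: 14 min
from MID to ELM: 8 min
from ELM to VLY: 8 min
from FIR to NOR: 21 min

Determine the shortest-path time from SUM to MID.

45 min

Settle nodes by increasing distance from SUM:
SUM: 0
KEW: 18  (via SUM)
FIR: 20  (via SUM)
TOR: 37  (via FIR)
NOR: 41  (via FIR)
ELM: 42  (via KEW)
MID: 45  (via NOR)
Shortest route: SUM–FIR–NOR–MID = 45 min.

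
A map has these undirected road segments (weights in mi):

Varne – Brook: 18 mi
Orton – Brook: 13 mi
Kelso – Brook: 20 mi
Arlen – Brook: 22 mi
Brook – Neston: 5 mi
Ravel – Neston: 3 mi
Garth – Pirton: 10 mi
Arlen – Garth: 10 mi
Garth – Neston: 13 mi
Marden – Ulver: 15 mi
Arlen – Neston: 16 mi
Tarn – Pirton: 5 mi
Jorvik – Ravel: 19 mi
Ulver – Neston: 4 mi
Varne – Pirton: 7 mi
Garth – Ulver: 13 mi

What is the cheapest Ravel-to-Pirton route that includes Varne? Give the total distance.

33 mi

Shortest Ravel→Varne: Ravel–Neston–Brook–Varne = 26
Shortest Varne→Pirton: Varne–Pirton = 7
Total via Varne: 26 + 7 = 33 mi.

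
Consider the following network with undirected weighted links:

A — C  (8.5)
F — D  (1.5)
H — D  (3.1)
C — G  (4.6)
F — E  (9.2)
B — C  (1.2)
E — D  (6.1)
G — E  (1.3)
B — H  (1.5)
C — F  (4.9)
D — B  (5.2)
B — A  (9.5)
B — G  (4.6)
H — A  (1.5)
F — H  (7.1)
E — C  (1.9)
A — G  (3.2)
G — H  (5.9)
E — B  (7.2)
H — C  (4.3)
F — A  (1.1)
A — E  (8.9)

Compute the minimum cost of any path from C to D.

5.8

Shortest distances from C:
C: 0
B: 1.2  (via C)
E: 1.9  (via C)
H: 2.7  (via B)
G: 3.2  (via E)
A: 4.2  (via H)
F: 4.9  (via C)
D: 5.8  (via H)
Shortest route: C → B → H → D = 5.8.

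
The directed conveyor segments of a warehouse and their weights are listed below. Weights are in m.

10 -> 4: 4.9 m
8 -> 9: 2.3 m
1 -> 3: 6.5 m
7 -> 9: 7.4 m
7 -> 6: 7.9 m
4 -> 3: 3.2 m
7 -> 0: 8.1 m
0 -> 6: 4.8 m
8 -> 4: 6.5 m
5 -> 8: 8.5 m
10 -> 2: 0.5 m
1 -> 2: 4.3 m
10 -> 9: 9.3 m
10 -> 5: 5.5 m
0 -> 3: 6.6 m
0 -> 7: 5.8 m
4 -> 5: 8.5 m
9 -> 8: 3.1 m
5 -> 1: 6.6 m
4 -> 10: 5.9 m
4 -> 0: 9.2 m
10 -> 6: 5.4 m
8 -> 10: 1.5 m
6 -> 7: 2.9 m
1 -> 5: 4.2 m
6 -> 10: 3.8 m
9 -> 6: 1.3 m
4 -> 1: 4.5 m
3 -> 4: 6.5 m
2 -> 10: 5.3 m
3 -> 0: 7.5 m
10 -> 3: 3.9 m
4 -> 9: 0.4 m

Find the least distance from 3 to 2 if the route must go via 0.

Best 3 to 0: 3 → 0 costing 7.5
Shortest 0→2: 0 → 6 → 10 → 2 = 9.1
Total via 0: 7.5 + 9.1 = 16.6 m.

16.6 m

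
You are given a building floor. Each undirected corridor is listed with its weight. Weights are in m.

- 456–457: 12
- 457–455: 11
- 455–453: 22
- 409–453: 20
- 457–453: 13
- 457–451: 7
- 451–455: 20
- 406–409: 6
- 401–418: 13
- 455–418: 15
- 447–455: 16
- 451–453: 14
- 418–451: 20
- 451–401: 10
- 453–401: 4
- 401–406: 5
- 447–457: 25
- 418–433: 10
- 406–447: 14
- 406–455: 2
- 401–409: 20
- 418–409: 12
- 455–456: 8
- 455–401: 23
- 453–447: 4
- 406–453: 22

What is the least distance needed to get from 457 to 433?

36 m

Compare a few routes:
457–451–401–418–433: 7+10+13+10 = 40
457–453–401–418–433: 13+4+13+10 = 40
457–455–418–433: 11+15+10 = 36
457–451–418–433: 7+20+10 = 37
Cheapest is 457–455–418–433 at 36 m.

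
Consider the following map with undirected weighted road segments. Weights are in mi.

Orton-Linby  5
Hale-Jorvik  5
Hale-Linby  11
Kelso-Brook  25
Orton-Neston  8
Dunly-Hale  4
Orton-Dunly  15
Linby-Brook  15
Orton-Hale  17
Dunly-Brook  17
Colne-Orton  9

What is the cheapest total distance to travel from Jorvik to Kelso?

51 mi

Shortest distances from Jorvik:
Jorvik: 0
Hale: 5  (via Jorvik)
Dunly: 9  (via Hale)
Linby: 16  (via Hale)
Orton: 21  (via Linby)
Brook: 26  (via Dunly)
Neston: 29  (via Orton)
Colne: 30  (via Orton)
Kelso: 51  (via Brook)
Shortest route: Jorvik–Hale–Dunly–Brook–Kelso = 51 mi.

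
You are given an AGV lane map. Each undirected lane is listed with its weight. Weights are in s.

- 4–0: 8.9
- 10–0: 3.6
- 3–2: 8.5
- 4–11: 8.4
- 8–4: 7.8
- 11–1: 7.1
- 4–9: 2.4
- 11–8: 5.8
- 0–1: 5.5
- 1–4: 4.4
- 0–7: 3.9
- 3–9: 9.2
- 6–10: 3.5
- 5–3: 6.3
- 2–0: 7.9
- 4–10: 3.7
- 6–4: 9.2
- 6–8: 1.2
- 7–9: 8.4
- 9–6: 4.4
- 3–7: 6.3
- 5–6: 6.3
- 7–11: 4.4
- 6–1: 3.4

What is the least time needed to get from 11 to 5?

Candidate routes:
11 - 7 - 3 - 5: 4.4+6.3+6.3 = 17
11 - 8 - 6 - 5: 5.8+1.2+6.3 = 13.3
11 - 1 - 6 - 5: 7.1+3.4+6.3 = 16.8
The minimum is 13.3 s via 11 - 8 - 6 - 5.

13.3 s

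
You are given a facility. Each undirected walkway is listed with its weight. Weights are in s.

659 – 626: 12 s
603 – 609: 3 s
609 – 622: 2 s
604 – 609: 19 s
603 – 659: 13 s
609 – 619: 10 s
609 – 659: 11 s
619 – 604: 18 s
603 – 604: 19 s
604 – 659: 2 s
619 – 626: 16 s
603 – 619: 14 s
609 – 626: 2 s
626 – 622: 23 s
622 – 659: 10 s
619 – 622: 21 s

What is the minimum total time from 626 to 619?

12 s

Compare a few routes:
626 → 619: 16 = 16
626 → 609 → 622 → 619: 2+2+21 = 25
626 → 609 → 603 → 619: 2+3+14 = 19
626 → 609 → 619: 2+10 = 12
The minimum is 12 s via 626 → 609 → 619.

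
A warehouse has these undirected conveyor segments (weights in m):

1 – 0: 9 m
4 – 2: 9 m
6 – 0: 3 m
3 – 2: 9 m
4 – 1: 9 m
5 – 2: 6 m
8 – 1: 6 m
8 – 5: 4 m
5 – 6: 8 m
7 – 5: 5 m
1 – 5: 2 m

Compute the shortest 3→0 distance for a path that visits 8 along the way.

34 m

Best 3 to 8: 3–2–5–8 costing 19
Best 8 to 0: 8–1–0 costing 15
Total via 8: 19 + 15 = 34 m.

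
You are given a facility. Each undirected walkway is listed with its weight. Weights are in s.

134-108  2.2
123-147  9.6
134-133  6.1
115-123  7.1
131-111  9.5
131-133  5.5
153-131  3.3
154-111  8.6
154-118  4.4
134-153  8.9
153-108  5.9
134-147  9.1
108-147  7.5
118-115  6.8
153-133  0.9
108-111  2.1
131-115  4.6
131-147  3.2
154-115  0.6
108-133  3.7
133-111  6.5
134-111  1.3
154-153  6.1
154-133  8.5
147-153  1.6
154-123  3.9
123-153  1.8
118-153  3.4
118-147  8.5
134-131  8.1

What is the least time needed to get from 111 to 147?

8.3 s

Enumerating some paths:
111 - 108 - 153 - 147: 2.1+5.9+1.6 = 9.6
111 - 133 - 153 - 147: 6.5+0.9+1.6 = 9
111 - 108 - 133 - 153 - 147: 2.1+3.7+0.9+1.6 = 8.3
Cheapest is 111 - 108 - 133 - 153 - 147 at 8.3 s.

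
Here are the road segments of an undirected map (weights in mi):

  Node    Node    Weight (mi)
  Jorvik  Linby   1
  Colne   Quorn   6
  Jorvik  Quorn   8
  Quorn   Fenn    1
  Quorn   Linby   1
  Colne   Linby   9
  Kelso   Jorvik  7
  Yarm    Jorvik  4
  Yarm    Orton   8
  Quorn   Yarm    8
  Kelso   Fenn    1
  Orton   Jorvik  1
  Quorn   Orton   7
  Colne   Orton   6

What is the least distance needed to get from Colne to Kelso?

Shortest distances from Colne:
Colne: 0
Quorn: 6  (via Colne)
Orton: 6  (via Colne)
Jorvik: 7  (via Orton)
Fenn: 7  (via Quorn)
Linby: 7  (via Quorn)
Kelso: 8  (via Fenn)
Shortest route: Colne → Quorn → Fenn → Kelso = 8 mi.

8 mi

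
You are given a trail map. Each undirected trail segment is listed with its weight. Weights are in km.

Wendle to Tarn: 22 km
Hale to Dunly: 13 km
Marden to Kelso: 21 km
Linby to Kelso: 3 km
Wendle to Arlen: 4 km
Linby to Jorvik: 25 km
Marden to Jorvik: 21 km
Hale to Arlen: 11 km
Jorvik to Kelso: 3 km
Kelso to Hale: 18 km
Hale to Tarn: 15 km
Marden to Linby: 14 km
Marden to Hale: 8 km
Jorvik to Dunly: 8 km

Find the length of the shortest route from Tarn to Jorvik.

36 km

Enumerating some paths:
Tarn - Hale - Marden - Jorvik: 15+8+21 = 44
Tarn - Hale - Dunly - Jorvik: 15+13+8 = 36
Tarn - Hale - Marden - Linby - Kelso - Jorvik: 15+8+14+3+3 = 43
The minimum is 36 km via Tarn - Hale - Dunly - Jorvik.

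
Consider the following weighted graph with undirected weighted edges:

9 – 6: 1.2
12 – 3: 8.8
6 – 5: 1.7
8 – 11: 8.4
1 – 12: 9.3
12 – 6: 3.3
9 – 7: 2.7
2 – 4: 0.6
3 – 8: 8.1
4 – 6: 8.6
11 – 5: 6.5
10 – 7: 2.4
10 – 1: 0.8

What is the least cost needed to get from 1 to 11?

15.3

Enumerating some paths:
1 → 12 → 3 → 8 → 11: 9.3+8.8+8.1+8.4 = 34.6
1 → 12 → 6 → 5 → 11: 9.3+3.3+1.7+6.5 = 20.8
1 → 10 → 7 → 9 → 6 → 5 → 11: 0.8+2.4+2.7+1.2+1.7+6.5 = 15.3
The minimum is 15.3 via 1 → 10 → 7 → 9 → 6 → 5 → 11.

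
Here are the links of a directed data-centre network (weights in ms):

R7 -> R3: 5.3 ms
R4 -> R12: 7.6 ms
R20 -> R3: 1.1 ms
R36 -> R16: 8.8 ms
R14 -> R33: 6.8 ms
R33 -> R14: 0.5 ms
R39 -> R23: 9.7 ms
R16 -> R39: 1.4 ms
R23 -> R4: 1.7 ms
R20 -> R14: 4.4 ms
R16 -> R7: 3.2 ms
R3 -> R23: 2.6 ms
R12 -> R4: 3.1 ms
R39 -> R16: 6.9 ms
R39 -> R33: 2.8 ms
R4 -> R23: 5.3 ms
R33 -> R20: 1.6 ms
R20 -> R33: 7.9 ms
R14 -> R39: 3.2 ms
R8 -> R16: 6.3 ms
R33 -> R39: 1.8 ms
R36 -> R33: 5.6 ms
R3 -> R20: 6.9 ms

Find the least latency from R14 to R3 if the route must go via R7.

18.6 ms

Best R14 to R7: R14–R39–R16–R7 costing 13.3
Best R7 to R3: R7–R3 costing 5.3
Total via R7: 13.3 + 5.3 = 18.6 ms.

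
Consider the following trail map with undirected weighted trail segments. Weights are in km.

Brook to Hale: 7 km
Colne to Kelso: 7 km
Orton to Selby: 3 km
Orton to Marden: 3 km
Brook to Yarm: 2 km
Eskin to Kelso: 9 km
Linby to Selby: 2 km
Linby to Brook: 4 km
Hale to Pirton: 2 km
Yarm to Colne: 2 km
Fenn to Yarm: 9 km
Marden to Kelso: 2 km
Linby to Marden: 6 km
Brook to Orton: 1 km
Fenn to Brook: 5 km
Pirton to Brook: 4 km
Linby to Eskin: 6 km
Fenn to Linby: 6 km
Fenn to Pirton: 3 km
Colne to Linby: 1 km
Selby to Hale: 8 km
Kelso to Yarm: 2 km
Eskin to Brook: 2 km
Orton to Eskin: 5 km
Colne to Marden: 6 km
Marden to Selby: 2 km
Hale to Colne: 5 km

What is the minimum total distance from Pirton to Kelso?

8 km

Candidate routes:
Pirton - Hale - Colne - Yarm - Kelso: 2+5+2+2 = 11
Pirton - Brook - Yarm - Kelso: 4+2+2 = 8
Pirton - Brook - Orton - Marden - Kelso: 4+1+3+2 = 10
Cheapest is Pirton - Brook - Yarm - Kelso at 8 km.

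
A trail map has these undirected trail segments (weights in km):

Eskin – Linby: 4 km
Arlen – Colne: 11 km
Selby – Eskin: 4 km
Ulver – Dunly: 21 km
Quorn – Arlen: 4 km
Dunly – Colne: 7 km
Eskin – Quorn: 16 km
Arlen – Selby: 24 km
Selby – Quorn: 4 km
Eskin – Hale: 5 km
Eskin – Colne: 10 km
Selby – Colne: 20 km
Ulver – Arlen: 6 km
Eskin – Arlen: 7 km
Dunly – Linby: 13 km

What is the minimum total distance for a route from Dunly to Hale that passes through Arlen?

30 km

Best Dunly to Arlen: Dunly → Colne → Arlen costing 18
Best Arlen to Hale: Arlen → Eskin → Hale costing 12
Total via Arlen: 18 + 12 = 30 km.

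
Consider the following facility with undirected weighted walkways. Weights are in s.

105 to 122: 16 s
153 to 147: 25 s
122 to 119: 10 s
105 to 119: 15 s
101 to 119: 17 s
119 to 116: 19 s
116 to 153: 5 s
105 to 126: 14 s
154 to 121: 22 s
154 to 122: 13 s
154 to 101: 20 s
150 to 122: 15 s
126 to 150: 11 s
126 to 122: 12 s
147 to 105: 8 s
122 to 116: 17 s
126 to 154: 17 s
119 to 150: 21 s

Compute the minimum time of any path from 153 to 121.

Candidate routes:
153–116–122–154–121: 5+17+13+22 = 57
153–116–119–122–154–121: 5+19+10+13+22 = 69
The minimum is 57 s via 153–116–122–154–121.

57 s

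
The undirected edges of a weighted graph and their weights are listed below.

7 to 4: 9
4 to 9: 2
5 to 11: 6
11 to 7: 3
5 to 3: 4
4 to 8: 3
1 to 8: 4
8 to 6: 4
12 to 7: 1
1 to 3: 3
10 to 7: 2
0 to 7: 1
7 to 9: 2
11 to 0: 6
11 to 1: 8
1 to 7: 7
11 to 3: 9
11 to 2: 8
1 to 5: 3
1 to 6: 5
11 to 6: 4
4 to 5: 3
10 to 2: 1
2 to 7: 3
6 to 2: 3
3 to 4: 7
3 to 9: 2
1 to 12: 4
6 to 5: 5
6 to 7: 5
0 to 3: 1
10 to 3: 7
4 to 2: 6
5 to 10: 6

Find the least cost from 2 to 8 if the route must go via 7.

10

Best 2 to 7: 2 → 7 costing 3
Shortest 7→8: 7 → 9 → 4 → 8 = 7
Total via 7: 3 + 7 = 10.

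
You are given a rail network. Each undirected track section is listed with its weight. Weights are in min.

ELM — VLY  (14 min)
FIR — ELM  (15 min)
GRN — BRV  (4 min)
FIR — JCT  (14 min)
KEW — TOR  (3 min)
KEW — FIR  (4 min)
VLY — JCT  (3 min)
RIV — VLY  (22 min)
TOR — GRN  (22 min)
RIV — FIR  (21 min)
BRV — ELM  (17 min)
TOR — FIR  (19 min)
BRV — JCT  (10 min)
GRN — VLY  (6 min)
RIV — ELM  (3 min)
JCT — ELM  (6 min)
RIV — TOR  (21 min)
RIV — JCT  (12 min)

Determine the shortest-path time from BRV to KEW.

28 min

Candidate routes:
BRV–JCT–ELM–FIR–KEW: 10+6+15+4 = 35
BRV–GRN–TOR–KEW: 4+22+3 = 29
BRV–JCT–FIR–KEW: 10+14+4 = 28
BRV–GRN–VLY–JCT–FIR–KEW: 4+6+3+14+4 = 31
Cheapest is BRV–JCT–FIR–KEW at 28 min.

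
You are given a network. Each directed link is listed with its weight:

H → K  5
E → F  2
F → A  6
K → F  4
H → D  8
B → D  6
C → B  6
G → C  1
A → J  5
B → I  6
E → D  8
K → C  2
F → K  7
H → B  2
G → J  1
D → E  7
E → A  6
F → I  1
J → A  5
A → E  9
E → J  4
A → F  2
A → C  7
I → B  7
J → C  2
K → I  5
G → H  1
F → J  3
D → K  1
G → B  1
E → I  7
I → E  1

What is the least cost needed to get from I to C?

7

Compare a few routes:
I → E → D → K → C: 1+8+1+2 = 12
I → E → F → J → C: 1+2+3+2 = 8
I → E → F → K → C: 1+2+7+2 = 12
I → E → J → C: 1+4+2 = 7
The minimum is 7 via I → E → J → C.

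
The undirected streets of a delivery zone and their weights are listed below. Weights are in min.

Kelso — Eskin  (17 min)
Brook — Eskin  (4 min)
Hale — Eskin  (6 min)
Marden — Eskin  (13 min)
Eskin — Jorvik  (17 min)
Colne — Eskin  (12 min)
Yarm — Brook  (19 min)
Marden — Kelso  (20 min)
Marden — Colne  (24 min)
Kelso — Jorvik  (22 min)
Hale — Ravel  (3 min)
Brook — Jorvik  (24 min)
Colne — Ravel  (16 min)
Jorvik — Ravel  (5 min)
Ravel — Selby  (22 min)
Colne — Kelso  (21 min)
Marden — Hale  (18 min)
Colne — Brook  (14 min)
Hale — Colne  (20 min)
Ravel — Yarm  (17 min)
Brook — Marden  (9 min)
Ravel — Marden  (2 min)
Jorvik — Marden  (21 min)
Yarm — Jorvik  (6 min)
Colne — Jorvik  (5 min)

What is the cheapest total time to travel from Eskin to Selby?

31 min

Shortest distances from Eskin:
Eskin: 0
Brook: 4  (via Eskin)
Hale: 6  (via Eskin)
Ravel: 9  (via Hale)
Marden: 11  (via Ravel)
Colne: 12  (via Eskin)
Jorvik: 14  (via Ravel)
Kelso: 17  (via Eskin)
Yarm: 20  (via Jorvik)
Selby: 31  (via Ravel)
Shortest route: Eskin → Hale → Ravel → Selby = 31 min.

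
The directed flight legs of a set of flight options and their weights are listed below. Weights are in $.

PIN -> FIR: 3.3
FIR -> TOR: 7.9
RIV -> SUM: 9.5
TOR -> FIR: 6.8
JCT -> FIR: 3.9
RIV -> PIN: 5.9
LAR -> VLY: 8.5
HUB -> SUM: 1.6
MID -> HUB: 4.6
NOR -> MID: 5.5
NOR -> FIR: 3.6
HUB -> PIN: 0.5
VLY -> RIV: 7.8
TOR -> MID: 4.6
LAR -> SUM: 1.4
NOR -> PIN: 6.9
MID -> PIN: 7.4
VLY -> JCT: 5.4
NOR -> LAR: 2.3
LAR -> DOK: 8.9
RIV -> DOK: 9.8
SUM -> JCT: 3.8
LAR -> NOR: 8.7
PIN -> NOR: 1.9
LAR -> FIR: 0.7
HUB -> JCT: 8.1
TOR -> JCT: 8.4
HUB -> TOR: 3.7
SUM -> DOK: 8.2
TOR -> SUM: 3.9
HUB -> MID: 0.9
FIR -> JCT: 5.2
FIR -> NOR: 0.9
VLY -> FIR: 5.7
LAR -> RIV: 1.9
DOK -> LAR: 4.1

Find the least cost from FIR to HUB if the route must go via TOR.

$17.1

Shortest FIR→TOR: FIR–TOR = 7.9
Shortest TOR→HUB: TOR–MID–HUB = 9.2
Total via TOR: 7.9 + 9.2 = $17.1.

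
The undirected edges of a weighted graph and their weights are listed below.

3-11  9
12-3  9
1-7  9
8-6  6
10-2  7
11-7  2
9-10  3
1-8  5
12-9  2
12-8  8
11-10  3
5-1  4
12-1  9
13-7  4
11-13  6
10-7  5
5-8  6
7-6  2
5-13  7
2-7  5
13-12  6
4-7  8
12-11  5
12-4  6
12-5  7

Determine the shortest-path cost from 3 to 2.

16

Enumerating some paths:
3 - 11 - 10 - 2: 9+3+7 = 19
3 - 11 - 7 - 2: 9+2+5 = 16
Cheapest is 3 - 11 - 7 - 2 at 16.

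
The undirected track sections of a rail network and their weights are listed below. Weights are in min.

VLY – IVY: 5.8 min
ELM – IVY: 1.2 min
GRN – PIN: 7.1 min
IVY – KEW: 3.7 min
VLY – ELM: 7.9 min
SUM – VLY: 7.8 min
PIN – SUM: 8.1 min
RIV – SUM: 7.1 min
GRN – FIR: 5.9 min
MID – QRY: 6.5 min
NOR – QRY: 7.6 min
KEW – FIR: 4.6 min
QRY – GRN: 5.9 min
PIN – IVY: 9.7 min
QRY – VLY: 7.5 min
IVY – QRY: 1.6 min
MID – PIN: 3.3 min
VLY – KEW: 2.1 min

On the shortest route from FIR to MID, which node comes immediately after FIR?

GRN

Compare a few routes:
FIR–KEW–IVY–QRY–MID: 4.6+3.7+1.6+6.5 = 16.4
FIR–GRN–QRY–MID: 5.9+5.9+6.5 = 18.3
FIR–GRN–PIN–MID: 5.9+7.1+3.3 = 16.3
Cheapest is FIR–GRN–PIN–MID at 16.3 min.
So from FIR the first move is to GRN.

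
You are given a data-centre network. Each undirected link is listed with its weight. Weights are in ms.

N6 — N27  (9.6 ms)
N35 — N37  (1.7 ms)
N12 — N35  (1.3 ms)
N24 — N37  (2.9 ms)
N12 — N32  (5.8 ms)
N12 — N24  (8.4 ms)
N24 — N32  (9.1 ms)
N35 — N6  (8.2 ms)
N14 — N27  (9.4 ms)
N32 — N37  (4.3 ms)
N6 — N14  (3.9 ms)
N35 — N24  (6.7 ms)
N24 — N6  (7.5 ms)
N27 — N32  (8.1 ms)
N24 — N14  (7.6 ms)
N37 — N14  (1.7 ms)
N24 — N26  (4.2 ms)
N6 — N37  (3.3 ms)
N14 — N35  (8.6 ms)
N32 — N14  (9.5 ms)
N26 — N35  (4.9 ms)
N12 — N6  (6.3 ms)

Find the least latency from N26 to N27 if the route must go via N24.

Best N26 to N24: N26 → N24 costing 4.2
Shortest N24→N27: N24 → N37 → N14 → N27 = 14
Total via N24: 4.2 + 14 = 18.2 ms.

18.2 ms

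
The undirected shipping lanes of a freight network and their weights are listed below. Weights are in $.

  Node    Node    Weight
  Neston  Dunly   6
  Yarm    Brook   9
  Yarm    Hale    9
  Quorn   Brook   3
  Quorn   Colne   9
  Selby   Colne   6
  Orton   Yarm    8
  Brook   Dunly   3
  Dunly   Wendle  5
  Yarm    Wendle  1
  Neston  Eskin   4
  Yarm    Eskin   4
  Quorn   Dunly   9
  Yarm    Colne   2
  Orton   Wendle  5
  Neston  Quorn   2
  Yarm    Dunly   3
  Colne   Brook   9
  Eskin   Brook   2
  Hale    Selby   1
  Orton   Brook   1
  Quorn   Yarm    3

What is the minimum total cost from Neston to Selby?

Compare a few routes:
Neston → Quorn → Yarm → Hale → Selby: 2+3+9+1 = 15
Neston → Eskin → Yarm → Colne → Selby: 4+4+2+6 = 16
Neston → Quorn → Yarm → Colne → Selby: 2+3+2+6 = 13
Neston → Dunly → Yarm → Colne → Selby: 6+3+2+6 = 17
Cheapest is Neston → Quorn → Yarm → Colne → Selby at $13.

$13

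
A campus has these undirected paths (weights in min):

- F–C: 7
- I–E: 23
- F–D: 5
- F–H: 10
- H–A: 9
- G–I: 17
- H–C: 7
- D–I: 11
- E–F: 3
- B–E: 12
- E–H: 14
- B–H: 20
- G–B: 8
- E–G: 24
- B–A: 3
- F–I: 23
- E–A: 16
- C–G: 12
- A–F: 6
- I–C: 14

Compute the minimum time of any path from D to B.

14 min

Running Dijkstra from D:
D: 0
F: 5  (via D)
E: 8  (via F)
A: 11  (via F)
I: 11  (via D)
C: 12  (via F)
B: 14  (via A)
Shortest route: D → F → A → B = 14 min.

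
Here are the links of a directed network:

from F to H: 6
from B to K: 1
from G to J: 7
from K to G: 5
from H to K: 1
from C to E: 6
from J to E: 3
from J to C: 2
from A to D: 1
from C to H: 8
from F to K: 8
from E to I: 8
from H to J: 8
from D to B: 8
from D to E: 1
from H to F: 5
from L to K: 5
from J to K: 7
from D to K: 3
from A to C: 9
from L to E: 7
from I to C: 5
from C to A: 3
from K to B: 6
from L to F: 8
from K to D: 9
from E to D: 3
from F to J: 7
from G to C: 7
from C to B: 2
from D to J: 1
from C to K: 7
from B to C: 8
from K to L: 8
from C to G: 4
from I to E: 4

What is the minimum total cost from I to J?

Compare a few routes:
I - C - A - D - J: 5+3+1+1 = 10
I - E - D - J: 4+3+1 = 8
The minimum is 8 via I - E - D - J.

8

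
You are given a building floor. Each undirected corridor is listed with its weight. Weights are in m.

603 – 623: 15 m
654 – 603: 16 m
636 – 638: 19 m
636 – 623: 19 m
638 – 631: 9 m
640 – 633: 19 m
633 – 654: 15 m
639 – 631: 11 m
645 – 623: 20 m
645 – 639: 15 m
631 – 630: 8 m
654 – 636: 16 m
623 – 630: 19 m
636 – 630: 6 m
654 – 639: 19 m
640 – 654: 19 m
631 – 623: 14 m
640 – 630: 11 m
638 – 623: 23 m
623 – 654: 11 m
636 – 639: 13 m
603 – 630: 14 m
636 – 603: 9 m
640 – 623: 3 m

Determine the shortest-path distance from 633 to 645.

Shortest distances from 633:
633: 0
654: 15  (via 633)
640: 19  (via 633)
623: 22  (via 640)
630: 30  (via 640)
603: 31  (via 654)
636: 31  (via 654)
639: 34  (via 654)
631: 36  (via 623)
645: 42  (via 623)
Shortest route: 633 → 640 → 623 → 645 = 42 m.

42 m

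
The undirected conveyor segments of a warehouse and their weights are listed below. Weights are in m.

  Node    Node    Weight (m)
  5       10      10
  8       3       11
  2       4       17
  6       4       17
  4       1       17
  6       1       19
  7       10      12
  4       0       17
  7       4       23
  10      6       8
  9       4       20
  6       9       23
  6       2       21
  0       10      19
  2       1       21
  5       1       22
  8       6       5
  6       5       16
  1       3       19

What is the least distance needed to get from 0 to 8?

32 m

Shortest distances from 0:
0: 0
4: 17  (via 0)
10: 19  (via 0)
6: 27  (via 10)
5: 29  (via 10)
7: 31  (via 10)
8: 32  (via 6)
Shortest route: 0–10–6–8 = 32 m.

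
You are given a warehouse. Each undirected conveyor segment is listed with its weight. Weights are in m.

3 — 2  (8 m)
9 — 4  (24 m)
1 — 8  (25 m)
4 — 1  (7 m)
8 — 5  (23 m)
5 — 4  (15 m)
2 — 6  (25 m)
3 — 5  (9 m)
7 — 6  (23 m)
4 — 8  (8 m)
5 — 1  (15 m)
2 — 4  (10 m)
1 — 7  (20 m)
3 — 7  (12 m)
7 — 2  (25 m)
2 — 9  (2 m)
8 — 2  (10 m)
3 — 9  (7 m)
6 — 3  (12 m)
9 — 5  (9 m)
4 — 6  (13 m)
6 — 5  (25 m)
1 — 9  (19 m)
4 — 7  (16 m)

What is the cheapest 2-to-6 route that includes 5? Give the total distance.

Best 2 to 5: 2–9–5 costing 11
Best 5 to 6: 5–3–6 costing 21
Total via 5: 11 + 21 = 32 m.

32 m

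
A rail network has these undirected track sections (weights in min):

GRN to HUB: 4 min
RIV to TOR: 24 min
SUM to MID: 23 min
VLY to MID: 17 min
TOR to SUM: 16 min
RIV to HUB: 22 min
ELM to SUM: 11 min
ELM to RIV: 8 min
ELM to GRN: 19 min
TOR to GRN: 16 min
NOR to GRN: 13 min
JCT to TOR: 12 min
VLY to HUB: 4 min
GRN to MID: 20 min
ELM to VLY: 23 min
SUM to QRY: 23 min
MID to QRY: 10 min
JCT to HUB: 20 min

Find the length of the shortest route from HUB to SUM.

34 min

Compare a few routes:
HUB - GRN - TOR - SUM: 4+16+16 = 36
HUB - VLY - ELM - SUM: 4+23+11 = 38
HUB - GRN - ELM - SUM: 4+19+11 = 34
The minimum is 34 min via HUB - GRN - ELM - SUM.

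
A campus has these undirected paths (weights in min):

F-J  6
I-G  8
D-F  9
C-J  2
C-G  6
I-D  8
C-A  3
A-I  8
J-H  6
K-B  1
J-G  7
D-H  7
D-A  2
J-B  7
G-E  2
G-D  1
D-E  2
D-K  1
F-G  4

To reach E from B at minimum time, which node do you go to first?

Compare a few routes:
B–K–D–E: 1+1+2 = 4
B–K–D–G–E: 1+1+1+2 = 5
Cheapest is B–K–D–E at 4 min.
So from B the first move is to K.

K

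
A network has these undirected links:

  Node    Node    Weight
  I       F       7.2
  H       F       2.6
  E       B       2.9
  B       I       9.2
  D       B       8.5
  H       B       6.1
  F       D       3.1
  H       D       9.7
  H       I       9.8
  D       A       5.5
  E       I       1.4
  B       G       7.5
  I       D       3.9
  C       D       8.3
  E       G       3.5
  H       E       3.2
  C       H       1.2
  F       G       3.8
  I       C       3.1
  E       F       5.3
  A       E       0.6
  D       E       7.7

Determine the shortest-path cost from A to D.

Compare a few routes:
A → E → I → D: 0.6+1.4+3.9 = 5.9
A → E → F → D: 0.6+5.3+3.1 = 9
A → E → D: 0.6+7.7 = 8.3
A → D: 5.5 = 5.5
The minimum is 5.5 via A → D.

5.5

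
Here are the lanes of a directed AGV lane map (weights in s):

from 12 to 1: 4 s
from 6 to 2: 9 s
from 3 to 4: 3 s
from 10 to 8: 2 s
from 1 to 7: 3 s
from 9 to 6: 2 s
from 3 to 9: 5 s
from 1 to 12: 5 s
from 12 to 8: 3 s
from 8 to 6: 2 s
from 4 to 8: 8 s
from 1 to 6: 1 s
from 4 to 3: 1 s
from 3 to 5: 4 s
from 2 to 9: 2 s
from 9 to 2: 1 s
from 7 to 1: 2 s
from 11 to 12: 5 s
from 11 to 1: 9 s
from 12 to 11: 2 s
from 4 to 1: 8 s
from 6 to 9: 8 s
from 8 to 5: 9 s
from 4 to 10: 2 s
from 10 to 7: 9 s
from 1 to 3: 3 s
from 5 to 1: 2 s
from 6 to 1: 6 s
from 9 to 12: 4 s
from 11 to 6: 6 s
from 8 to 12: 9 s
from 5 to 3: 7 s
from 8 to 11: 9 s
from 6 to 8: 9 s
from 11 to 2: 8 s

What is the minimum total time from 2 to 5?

Shortest distances from 2:
2: 0
9: 2  (via 2)
6: 4  (via 9)
12: 6  (via 9)
11: 8  (via 12)
8: 9  (via 12)
1: 10  (via 6)
3: 13  (via 1)
7: 13  (via 1)
4: 16  (via 3)
5: 17  (via 3)
Shortest route: 2 → 9 → 6 → 1 → 3 → 5 = 17 s.

17 s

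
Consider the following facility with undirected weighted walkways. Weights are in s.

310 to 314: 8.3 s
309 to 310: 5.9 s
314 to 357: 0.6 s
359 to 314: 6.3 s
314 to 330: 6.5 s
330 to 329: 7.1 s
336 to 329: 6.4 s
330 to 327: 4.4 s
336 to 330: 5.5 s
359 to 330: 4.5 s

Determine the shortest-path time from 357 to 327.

Shortest distances from 357:
357: 0
314: 0.6  (via 357)
359: 6.9  (via 314)
330: 7.1  (via 314)
310: 8.9  (via 314)
327: 11.5  (via 330)
Shortest route: 357–314–330–327 = 11.5 s.

11.5 s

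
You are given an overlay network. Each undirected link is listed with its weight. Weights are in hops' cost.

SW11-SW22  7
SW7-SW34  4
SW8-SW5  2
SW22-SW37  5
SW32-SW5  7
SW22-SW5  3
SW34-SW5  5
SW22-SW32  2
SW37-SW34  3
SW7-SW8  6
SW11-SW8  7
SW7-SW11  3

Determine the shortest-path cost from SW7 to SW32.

12 hops' cost

Enumerating some paths:
SW7 - SW11 - SW22 - SW32: 3+7+2 = 12
SW7 - SW8 - SW5 - SW22 - SW32: 6+2+3+2 = 13
The minimum is 12 hops' cost via SW7 - SW11 - SW22 - SW32.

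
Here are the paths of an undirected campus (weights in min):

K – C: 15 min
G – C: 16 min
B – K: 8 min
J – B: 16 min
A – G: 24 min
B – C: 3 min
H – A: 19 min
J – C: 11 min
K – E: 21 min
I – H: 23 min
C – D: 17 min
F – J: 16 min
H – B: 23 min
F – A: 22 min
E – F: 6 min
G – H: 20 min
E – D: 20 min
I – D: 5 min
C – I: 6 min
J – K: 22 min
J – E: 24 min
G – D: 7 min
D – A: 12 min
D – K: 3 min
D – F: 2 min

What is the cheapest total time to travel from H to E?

Shortest distances from H:
H: 0
A: 19  (via H)
G: 20  (via H)
B: 23  (via H)
I: 23  (via H)
C: 26  (via B)
D: 27  (via G)
F: 29  (via D)
K: 30  (via D)
E: 35  (via F)
Shortest route: H–G–D–F–E = 35 min.

35 min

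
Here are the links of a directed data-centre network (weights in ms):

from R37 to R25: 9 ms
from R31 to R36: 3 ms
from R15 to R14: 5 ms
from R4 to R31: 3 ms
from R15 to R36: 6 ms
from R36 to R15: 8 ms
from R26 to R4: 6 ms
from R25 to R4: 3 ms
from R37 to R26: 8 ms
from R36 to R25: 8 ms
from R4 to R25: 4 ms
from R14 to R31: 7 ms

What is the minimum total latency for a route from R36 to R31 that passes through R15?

20 ms

Shortest R36→R15: R36 → R15 = 8
Best R15 to R31: R15 → R14 → R31 costing 12
Total via R15: 8 + 12 = 20 ms.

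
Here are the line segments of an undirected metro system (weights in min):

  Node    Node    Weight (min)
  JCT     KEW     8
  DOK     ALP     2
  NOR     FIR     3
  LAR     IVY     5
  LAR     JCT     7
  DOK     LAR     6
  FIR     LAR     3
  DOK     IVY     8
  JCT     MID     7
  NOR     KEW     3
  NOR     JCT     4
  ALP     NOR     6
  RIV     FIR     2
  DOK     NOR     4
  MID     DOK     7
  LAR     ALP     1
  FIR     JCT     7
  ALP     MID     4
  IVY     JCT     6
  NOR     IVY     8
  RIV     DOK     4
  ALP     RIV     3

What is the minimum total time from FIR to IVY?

Compare a few routes:
FIR–NOR–IVY: 3+8 = 11
FIR–RIV–ALP–LAR–IVY: 2+3+1+5 = 11
FIR–JCT–IVY: 7+6 = 13
FIR–LAR–IVY: 3+5 = 8
The minimum is 8 min via FIR–LAR–IVY.

8 min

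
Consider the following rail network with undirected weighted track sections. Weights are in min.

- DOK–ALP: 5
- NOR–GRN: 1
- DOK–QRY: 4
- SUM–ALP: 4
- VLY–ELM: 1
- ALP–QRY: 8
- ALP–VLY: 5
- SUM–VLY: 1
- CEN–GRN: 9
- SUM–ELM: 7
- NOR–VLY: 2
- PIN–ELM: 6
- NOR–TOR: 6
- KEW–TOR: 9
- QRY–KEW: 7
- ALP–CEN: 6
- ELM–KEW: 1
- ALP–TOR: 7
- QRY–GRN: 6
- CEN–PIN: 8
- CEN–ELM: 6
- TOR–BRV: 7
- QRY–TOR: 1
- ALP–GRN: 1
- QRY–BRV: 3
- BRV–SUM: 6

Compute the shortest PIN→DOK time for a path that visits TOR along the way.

Shortest PIN→TOR: PIN → ELM → VLY → NOR → TOR = 15
Shortest TOR→DOK: TOR → QRY → DOK = 5
Total via TOR: 15 + 5 = 20 min.

20 min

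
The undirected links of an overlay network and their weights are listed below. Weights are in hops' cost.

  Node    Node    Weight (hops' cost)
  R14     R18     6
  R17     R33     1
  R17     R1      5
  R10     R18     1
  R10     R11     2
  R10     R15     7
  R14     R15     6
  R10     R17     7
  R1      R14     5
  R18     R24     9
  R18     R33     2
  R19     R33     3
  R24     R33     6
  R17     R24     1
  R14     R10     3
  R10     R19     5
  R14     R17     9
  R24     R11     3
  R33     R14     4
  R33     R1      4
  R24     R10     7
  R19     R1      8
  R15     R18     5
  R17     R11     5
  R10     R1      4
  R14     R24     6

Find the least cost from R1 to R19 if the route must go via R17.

9 hops' cost

Shortest R1→R17: R1 → R17 = 5
Shortest R17→R19: R17 → R33 → R19 = 4
Total via R17: 5 + 4 = 9 hops' cost.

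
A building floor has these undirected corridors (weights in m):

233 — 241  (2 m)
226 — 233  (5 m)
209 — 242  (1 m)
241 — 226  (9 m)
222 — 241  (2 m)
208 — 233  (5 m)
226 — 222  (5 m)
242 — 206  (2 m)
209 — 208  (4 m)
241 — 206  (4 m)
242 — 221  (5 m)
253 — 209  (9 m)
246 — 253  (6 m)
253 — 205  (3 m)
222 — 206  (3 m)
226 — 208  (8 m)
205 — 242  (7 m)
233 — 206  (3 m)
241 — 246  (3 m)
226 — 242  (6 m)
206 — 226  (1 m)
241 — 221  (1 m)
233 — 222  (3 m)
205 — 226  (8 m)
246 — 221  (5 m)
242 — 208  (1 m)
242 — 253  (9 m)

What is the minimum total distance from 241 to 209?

Running Dijkstra from 241:
241: 0
221: 1  (via 241)
233: 2  (via 241)
222: 2  (via 241)
246: 3  (via 241)
206: 4  (via 241)
226: 5  (via 206)
242: 6  (via 221)
208: 7  (via 233)
209: 7  (via 242)
Shortest route: 241–221–242–209 = 7 m.

7 m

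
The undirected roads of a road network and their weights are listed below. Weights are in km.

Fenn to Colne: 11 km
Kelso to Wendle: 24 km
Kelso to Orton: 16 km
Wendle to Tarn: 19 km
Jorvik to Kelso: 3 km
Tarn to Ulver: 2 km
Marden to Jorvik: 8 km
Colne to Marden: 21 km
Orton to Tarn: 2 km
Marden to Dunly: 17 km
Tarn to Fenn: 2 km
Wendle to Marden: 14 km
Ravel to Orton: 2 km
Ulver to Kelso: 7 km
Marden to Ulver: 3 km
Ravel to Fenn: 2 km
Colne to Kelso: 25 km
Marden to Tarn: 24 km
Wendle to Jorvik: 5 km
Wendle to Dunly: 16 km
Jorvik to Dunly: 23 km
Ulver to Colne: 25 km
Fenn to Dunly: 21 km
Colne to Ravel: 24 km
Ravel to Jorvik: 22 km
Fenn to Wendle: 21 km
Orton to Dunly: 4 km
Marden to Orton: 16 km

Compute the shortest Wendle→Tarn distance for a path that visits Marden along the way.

18 km

Shortest Wendle→Marden: Wendle–Jorvik–Marden = 13
Shortest Marden→Tarn: Marden–Ulver–Tarn = 5
Total via Marden: 13 + 5 = 18 km.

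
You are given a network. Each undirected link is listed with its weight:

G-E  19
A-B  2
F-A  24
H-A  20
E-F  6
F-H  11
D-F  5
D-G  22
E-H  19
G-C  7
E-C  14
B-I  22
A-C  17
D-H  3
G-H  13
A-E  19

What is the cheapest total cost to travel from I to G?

Settle nodes by increasing distance from I:
I: 0
B: 22  (via I)
A: 24  (via B)
C: 41  (via A)
E: 43  (via A)
H: 44  (via A)
D: 47  (via H)
F: 48  (via A)
G: 48  (via C)
Shortest route: I–B–A–C–G = 48.

48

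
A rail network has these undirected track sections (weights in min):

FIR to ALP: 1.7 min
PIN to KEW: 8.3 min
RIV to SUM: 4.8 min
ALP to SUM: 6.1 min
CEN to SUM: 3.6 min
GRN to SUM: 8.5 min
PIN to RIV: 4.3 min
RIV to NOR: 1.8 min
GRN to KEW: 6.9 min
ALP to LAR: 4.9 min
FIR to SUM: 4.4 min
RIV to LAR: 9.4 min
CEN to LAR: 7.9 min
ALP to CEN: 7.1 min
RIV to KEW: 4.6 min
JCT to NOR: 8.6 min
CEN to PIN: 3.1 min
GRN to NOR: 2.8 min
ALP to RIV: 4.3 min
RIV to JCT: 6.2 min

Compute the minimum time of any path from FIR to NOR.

7.8 min

Compare a few routes:
FIR–SUM–RIV–NOR: 4.4+4.8+1.8 = 11
FIR–ALP–SUM–RIV–NOR: 1.7+6.1+4.8+1.8 = 14.4
FIR–ALP–RIV–NOR: 1.7+4.3+1.8 = 7.8
Cheapest is FIR–ALP–RIV–NOR at 7.8 min.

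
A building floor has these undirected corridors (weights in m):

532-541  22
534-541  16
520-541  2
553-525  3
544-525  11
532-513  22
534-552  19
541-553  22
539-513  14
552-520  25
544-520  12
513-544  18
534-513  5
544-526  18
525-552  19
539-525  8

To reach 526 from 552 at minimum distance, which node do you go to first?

Enumerating some paths:
552 - 525 - 544 - 526: 19+11+18 = 48
552 - 520 - 544 - 526: 25+12+18 = 55
Cheapest is 552 - 525 - 544 - 526 at 48 m.
So from 552 the first move is to 525.

525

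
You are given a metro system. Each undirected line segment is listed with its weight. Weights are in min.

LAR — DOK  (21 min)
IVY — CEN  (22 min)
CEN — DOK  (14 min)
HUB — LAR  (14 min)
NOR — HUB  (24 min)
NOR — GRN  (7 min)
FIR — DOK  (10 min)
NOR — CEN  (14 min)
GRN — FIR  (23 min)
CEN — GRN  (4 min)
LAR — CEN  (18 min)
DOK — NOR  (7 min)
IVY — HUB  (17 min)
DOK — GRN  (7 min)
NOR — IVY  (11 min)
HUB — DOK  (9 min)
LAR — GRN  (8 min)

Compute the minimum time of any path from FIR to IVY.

Enumerating some paths:
FIR - DOK - HUB - IVY: 10+9+17 = 36
FIR - DOK - NOR - IVY: 10+7+11 = 28
FIR - DOK - GRN - NOR - IVY: 10+7+7+11 = 35
Cheapest is FIR - DOK - NOR - IVY at 28 min.

28 min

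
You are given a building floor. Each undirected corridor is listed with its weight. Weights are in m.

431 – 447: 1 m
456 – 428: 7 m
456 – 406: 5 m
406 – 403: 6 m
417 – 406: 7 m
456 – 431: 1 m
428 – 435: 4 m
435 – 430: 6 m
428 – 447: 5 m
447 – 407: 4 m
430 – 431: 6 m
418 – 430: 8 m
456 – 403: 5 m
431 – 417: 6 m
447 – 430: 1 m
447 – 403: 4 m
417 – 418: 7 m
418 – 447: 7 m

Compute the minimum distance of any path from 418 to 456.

9 m

Compare a few routes:
418–447–431–456: 7+1+1 = 9
418–430–447–431–456: 8+1+1+1 = 11
Cheapest is 418–447–431–456 at 9 m.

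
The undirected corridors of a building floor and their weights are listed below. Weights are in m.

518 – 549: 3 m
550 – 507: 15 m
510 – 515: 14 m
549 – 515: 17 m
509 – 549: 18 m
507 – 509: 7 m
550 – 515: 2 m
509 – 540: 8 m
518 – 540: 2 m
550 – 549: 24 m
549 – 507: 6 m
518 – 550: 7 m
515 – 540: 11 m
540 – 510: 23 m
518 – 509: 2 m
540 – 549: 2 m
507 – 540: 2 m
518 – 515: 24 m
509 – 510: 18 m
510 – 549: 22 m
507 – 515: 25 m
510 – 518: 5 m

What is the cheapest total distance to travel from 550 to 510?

Running Dijkstra from 550:
550: 0
515: 2  (via 550)
518: 7  (via 550)
540: 9  (via 518)
509: 9  (via 518)
549: 10  (via 518)
507: 11  (via 540)
510: 12  (via 518)
Shortest route: 550–518–510 = 12 m.

12 m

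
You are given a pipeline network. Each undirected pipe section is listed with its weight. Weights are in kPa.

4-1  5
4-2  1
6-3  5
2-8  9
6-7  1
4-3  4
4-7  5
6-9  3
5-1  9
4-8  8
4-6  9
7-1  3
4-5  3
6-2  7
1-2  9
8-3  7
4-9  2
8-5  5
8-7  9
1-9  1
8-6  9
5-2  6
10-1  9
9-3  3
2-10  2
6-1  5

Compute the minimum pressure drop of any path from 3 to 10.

7 kPa

Compare a few routes:
3 - 4 - 2 - 10: 4+1+2 = 7
3 - 9 - 1 - 4 - 2 - 10: 3+1+5+1+2 = 12
3 - 9 - 4 - 2 - 10: 3+2+1+2 = 8
Cheapest is 3 - 4 - 2 - 10 at 7 kPa.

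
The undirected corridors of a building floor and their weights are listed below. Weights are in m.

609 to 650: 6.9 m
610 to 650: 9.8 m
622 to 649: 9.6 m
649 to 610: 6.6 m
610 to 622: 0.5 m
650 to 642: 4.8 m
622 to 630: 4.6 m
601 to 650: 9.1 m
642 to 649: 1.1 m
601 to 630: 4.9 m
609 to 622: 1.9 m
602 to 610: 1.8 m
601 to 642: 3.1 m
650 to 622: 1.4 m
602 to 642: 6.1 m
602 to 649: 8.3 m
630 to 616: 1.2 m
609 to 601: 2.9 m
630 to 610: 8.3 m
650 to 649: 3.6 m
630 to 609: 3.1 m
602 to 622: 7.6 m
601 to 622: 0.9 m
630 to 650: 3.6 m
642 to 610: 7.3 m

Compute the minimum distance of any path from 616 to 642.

9.2 m

Enumerating some paths:
616 - 630 - 650 - 649 - 642: 1.2+3.6+3.6+1.1 = 9.5
616 - 630 - 601 - 642: 1.2+4.9+3.1 = 9.2
616 - 630 - 650 - 642: 1.2+3.6+4.8 = 9.6
The minimum is 9.2 m via 616 - 630 - 601 - 642.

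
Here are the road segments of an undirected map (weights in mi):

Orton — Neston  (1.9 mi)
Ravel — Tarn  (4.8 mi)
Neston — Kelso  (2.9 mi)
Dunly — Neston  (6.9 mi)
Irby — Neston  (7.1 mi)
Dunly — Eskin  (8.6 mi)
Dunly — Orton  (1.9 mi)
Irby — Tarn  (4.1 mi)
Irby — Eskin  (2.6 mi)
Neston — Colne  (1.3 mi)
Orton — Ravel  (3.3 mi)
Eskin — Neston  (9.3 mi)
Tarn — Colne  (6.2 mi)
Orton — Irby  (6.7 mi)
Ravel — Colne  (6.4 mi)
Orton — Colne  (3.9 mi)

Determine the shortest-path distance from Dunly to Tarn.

Running Dijkstra from Dunly:
Dunly: 0
Orton: 1.9  (via Dunly)
Neston: 3.8  (via Orton)
Colne: 5.1  (via Neston)
Ravel: 5.2  (via Orton)
Kelso: 6.7  (via Neston)
Eskin: 8.6  (via Dunly)
Irby: 8.6  (via Orton)
Tarn: 10  (via Ravel)
Shortest route: Dunly → Orton → Ravel → Tarn = 10 mi.

10 mi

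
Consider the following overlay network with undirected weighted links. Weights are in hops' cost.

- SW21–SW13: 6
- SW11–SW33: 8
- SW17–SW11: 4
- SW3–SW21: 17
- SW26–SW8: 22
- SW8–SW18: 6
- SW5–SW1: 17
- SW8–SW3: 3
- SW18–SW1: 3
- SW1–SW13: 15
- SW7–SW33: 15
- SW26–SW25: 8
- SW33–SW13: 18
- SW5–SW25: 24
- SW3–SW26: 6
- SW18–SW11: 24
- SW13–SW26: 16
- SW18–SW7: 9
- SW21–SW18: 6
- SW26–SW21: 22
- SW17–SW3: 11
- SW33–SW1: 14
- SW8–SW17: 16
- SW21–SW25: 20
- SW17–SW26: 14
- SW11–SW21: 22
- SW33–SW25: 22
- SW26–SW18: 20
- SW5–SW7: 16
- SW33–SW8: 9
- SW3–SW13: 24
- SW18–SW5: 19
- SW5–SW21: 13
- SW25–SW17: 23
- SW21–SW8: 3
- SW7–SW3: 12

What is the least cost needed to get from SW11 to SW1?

Shortest distances from SW11:
SW11: 0
SW17: 4  (via SW11)
SW33: 8  (via SW11)
SW3: 15  (via SW17)
SW8: 17  (via SW33)
SW26: 18  (via SW17)
SW21: 20  (via SW8)
SW1: 22  (via SW33)
Shortest route: SW11 → SW33 → SW1 = 22 hops' cost.

22 hops' cost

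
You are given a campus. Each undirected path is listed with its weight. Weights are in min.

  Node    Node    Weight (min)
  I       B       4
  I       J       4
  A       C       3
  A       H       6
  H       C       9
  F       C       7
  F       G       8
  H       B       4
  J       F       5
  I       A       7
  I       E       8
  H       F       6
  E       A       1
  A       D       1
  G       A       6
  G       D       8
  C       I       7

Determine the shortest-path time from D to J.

Compare a few routes:
D–A–I–J: 1+7+4 = 12
D–A–E–I–J: 1+1+8+4 = 14
D–A–C–I–J: 1+3+7+4 = 15
Cheapest is D–A–I–J at 12 min.

12 min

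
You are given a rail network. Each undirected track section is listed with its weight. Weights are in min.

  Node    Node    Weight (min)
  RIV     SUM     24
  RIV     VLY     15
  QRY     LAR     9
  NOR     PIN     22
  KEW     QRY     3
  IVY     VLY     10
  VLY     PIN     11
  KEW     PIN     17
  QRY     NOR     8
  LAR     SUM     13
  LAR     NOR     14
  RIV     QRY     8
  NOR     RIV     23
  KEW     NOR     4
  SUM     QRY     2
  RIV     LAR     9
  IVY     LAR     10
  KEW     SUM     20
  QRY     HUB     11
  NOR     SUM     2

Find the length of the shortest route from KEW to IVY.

22 min

Compare a few routes:
KEW - NOR - SUM - QRY - LAR - IVY: 4+2+2+9+10 = 27
KEW - QRY - LAR - IVY: 3+9+10 = 22
KEW - NOR - LAR - IVY: 4+14+10 = 28
The minimum is 22 min via KEW - QRY - LAR - IVY.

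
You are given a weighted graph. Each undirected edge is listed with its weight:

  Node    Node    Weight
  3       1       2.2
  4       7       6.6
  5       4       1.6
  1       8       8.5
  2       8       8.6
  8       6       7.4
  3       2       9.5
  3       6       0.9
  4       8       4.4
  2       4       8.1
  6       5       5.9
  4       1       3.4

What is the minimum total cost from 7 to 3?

Shortest distances from 7:
7: 0
4: 6.6  (via 7)
5: 8.2  (via 4)
1: 10  (via 4)
8: 11  (via 4)
3: 12.2  (via 1)
Shortest route: 7–4–1–3 = 12.2.

12.2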